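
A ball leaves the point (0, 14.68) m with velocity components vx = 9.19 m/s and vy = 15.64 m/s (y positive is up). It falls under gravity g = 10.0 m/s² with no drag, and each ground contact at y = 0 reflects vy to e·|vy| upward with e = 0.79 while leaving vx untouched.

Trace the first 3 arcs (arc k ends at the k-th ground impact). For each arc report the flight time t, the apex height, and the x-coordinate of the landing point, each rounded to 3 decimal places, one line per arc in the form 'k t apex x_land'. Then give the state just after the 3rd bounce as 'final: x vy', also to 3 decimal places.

1 3.884 26.910 35.693
2 3.665 16.795 69.379
3 2.896 10.482 95.991
final: 95.991 11.438

Arc 1: start y=14.680, vy=15.640 → t=3.884, apex=26.910, x_land=35.693, impact vy=-23.199
  bounce: vy ← 0.79·23.199 = 18.327
Arc 2: start y=0.000, vy=18.327 → t=3.665, apex=16.795, x_land=69.379, impact vy=-18.327
  bounce: vy ← 0.79·18.327 = 14.479
Arc 3: start y=0.000, vy=14.479 → t=2.896, apex=10.482, x_land=95.991, impact vy=-14.479
  bounce: vy ← 0.79·14.479 = 11.438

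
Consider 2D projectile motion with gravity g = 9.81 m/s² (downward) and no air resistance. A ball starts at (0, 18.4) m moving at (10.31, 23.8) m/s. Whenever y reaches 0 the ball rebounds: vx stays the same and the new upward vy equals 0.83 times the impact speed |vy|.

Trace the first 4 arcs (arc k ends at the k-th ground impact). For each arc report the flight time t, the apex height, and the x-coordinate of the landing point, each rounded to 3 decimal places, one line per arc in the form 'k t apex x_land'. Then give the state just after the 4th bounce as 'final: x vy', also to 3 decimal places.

1 5.530 47.271 57.019
2 5.153 32.565 110.150
3 4.277 22.434 154.248
4 3.550 15.455 190.849
final: 190.849 14.453

Arc 1: start y=18.400, vy=23.800 → t=5.530, apex=47.271, x_land=57.019, impact vy=-30.454
  bounce: vy ← 0.83·30.454 = 25.277
Arc 2: start y=0.000, vy=25.277 → t=5.153, apex=32.565, x_land=110.150, impact vy=-25.277
  bounce: vy ← 0.83·25.277 = 20.980
Arc 3: start y=0.000, vy=20.980 → t=4.277, apex=22.434, x_land=154.248, impact vy=-20.980
  bounce: vy ← 0.83·20.980 = 17.413
Arc 4: start y=0.000, vy=17.413 → t=3.550, apex=15.455, x_land=190.849, impact vy=-17.413
  bounce: vy ← 0.83·17.413 = 14.453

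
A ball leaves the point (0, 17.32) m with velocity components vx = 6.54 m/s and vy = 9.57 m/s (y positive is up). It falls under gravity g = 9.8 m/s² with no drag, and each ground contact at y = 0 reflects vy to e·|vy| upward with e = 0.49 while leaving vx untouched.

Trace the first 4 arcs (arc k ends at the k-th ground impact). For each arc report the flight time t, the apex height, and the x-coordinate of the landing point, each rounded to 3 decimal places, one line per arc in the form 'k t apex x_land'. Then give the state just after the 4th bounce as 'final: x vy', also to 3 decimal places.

Arc 1: start y=17.320, vy=9.570 → t=3.095, apex=21.993, x_land=20.242, impact vy=-20.762
  bounce: vy ← 0.49·20.762 = 10.173
Arc 2: start y=0.000, vy=10.173 → t=2.076, apex=5.280, x_land=33.820, impact vy=-10.173
  bounce: vy ← 0.49·10.173 = 4.985
Arc 3: start y=0.000, vy=4.985 → t=1.017, apex=1.268, x_land=40.474, impact vy=-4.985
  bounce: vy ← 0.49·4.985 = 2.443
Arc 4: start y=0.000, vy=2.443 → t=0.498, apex=0.304, x_land=43.734, impact vy=-2.443
  bounce: vy ← 0.49·2.443 = 1.197

1 3.095 21.993 20.242
2 2.076 5.280 33.820
3 1.017 1.268 40.474
4 0.498 0.304 43.734
final: 43.734 1.197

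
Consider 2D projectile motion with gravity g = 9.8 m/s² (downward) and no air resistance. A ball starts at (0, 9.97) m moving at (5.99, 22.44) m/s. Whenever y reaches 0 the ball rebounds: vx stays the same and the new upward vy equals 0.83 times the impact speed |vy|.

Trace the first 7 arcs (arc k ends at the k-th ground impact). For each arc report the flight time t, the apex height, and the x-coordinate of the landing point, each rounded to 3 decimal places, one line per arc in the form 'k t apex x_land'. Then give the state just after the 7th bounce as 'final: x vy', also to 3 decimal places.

Arc 1: start y=9.970, vy=22.440 → t=4.988, apex=35.662, x_land=29.875, impact vy=-26.438
  bounce: vy ← 0.83·26.438 = 21.944
Arc 2: start y=0.000, vy=21.944 → t=4.478, apex=24.567, x_land=56.700, impact vy=-21.944
  bounce: vy ← 0.83·21.944 = 18.213
Arc 3: start y=0.000, vy=18.213 → t=3.717, apex=16.924, x_land=78.965, impact vy=-18.213
  bounce: vy ← 0.83·18.213 = 15.117
Arc 4: start y=0.000, vy=15.117 → t=3.085, apex=11.659, x_land=97.444, impact vy=-15.117
  bounce: vy ← 0.83·15.117 = 12.547
Arc 5: start y=0.000, vy=12.547 → t=2.561, apex=8.032, x_land=112.783, impact vy=-12.547
  bounce: vy ← 0.83·12.547 = 10.414
Arc 6: start y=0.000, vy=10.414 → t=2.125, apex=5.533, x_land=125.513, impact vy=-10.414
  bounce: vy ← 0.83·10.414 = 8.644
Arc 7: start y=0.000, vy=8.644 → t=1.764, apex=3.812, x_land=136.080, impact vy=-8.644
  bounce: vy ← 0.83·8.644 = 7.174

1 4.988 35.662 29.875
2 4.478 24.567 56.700
3 3.717 16.924 78.965
4 3.085 11.659 97.444
5 2.561 8.032 112.783
6 2.125 5.533 125.513
7 1.764 3.812 136.080
final: 136.080 7.174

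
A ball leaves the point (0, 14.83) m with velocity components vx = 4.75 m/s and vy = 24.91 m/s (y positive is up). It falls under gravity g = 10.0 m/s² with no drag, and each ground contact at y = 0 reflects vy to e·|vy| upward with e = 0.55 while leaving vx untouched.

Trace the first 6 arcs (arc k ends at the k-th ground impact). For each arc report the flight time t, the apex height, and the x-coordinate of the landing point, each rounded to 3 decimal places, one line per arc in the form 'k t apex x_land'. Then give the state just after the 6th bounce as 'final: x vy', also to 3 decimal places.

1 5.519 45.855 26.217
2 3.331 13.871 42.040
3 1.832 4.196 50.743
4 1.008 1.269 55.530
5 0.554 0.384 58.162
6 0.305 0.116 59.610
final: 59.610 0.838

Arc 1: start y=14.830, vy=24.910 → t=5.519, apex=45.855, x_land=26.217, impact vy=-30.284
  bounce: vy ← 0.55·30.284 = 16.656
Arc 2: start y=0.000, vy=16.656 → t=3.331, apex=13.871, x_land=42.040, impact vy=-16.656
  bounce: vy ← 0.55·16.656 = 9.161
Arc 3: start y=0.000, vy=9.161 → t=1.832, apex=4.196, x_land=50.743, impact vy=-9.161
  bounce: vy ← 0.55·9.161 = 5.038
Arc 4: start y=0.000, vy=5.038 → t=1.008, apex=1.269, x_land=55.530, impact vy=-5.038
  bounce: vy ← 0.55·5.038 = 2.771
Arc 5: start y=0.000, vy=2.771 → t=0.554, apex=0.384, x_land=58.162, impact vy=-2.771
  bounce: vy ← 0.55·2.771 = 1.524
Arc 6: start y=0.000, vy=1.524 → t=0.305, apex=0.116, x_land=59.610, impact vy=-1.524
  bounce: vy ← 0.55·1.524 = 0.838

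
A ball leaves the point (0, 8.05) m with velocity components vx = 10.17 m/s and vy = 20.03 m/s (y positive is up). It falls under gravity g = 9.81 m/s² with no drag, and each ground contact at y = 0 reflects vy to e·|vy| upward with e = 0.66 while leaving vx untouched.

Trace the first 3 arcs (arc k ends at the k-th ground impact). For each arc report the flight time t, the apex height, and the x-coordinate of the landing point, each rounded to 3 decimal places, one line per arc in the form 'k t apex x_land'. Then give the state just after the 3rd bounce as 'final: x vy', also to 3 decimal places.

Arc 1: start y=8.050, vy=20.030 → t=4.452, apex=28.499, x_land=45.279, impact vy=-23.646
  bounce: vy ← 0.66·23.646 = 15.606
Arc 2: start y=0.000, vy=15.606 → t=3.182, apex=12.414, x_land=77.637, impact vy=-15.606
  bounce: vy ← 0.66·15.606 = 10.300
Arc 3: start y=0.000, vy=10.300 → t=2.100, apex=5.408, x_land=98.994, impact vy=-10.300
  bounce: vy ← 0.66·10.300 = 6.798

1 4.452 28.499 45.279
2 3.182 12.414 77.637
3 2.100 5.408 98.994
final: 98.994 6.798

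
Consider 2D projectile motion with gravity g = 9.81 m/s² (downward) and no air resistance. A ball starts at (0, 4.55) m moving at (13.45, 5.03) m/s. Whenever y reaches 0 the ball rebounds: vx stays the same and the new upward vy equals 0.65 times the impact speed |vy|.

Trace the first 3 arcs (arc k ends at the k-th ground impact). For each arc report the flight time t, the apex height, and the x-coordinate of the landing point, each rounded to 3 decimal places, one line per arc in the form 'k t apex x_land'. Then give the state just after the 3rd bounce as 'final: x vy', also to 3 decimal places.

1 1.604 5.840 21.572
2 1.418 2.467 40.650
3 0.922 1.042 53.051
final: 53.051 2.940

Arc 1: start y=4.550, vy=5.030 → t=1.604, apex=5.840, x_land=21.572, impact vy=-10.704
  bounce: vy ← 0.65·10.704 = 6.957
Arc 2: start y=0.000, vy=6.957 → t=1.418, apex=2.467, x_land=40.650, impact vy=-6.957
  bounce: vy ← 0.65·6.957 = 4.522
Arc 3: start y=0.000, vy=4.522 → t=0.922, apex=1.042, x_land=53.051, impact vy=-4.522
  bounce: vy ← 0.65·4.522 = 2.940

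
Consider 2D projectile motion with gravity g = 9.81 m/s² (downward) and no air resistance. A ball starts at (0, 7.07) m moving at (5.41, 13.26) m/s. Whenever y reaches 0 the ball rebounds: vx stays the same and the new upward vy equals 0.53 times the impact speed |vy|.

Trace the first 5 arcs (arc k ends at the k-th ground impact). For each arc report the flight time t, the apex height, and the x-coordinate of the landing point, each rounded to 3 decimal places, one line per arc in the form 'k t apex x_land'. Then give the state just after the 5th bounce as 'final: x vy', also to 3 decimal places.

Arc 1: start y=7.070, vy=13.260 → t=3.160, apex=16.032, x_land=17.093, impact vy=-17.735
  bounce: vy ← 0.53·17.735 = 9.400
Arc 2: start y=0.000, vy=9.400 → t=1.916, apex=4.503, x_land=27.461, impact vy=-9.400
  bounce: vy ← 0.53·9.400 = 4.982
Arc 3: start y=0.000, vy=4.982 → t=1.016, apex=1.265, x_land=32.955, impact vy=-4.982
  bounce: vy ← 0.53·4.982 = 2.640
Arc 4: start y=0.000, vy=2.640 → t=0.538, apex=0.355, x_land=35.868, impact vy=-2.640
  bounce: vy ← 0.53·2.640 = 1.399
Arc 5: start y=0.000, vy=1.399 → t=0.285, apex=0.100, x_land=37.411, impact vy=-1.399
  bounce: vy ← 0.53·1.399 = 0.742

1 3.160 16.032 17.093
2 1.916 4.503 27.461
3 1.016 1.265 32.955
4 0.538 0.355 35.868
5 0.285 0.100 37.411
final: 37.411 0.742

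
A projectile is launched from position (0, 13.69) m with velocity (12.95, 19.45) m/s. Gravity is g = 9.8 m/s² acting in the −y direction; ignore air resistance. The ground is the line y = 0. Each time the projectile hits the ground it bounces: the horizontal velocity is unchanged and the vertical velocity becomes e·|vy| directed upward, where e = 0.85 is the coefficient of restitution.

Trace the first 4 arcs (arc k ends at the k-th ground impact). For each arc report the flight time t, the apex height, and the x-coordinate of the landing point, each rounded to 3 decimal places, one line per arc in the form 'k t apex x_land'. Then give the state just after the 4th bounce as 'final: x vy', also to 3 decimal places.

Arc 1: start y=13.690, vy=19.450 → t=4.579, apex=32.991, x_land=59.304, impact vy=-25.429
  bounce: vy ← 0.85·25.429 = 21.615
Arc 2: start y=0.000, vy=21.615 → t=4.411, apex=23.836, x_land=116.428, impact vy=-21.615
  bounce: vy ← 0.85·21.615 = 18.372
Arc 3: start y=0.000, vy=18.372 → t=3.749, apex=17.222, x_land=164.984, impact vy=-18.372
  bounce: vy ← 0.85·18.372 = 15.616
Arc 4: start y=0.000, vy=15.616 → t=3.187, apex=12.443, x_land=206.256, impact vy=-15.616
  bounce: vy ← 0.85·15.616 = 13.274

1 4.579 32.991 59.304
2 4.411 23.836 116.428
3 3.749 17.222 164.984
4 3.187 12.443 206.256
final: 206.256 13.274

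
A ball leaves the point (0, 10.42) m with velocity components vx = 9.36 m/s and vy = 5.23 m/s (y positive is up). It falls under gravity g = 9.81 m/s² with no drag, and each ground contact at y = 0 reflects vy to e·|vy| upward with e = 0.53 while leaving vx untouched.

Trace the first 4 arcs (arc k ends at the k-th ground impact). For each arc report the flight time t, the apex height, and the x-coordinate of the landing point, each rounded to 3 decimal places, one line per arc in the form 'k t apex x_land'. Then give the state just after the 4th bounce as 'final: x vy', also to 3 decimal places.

Arc 1: start y=10.420, vy=5.230 → t=2.085, apex=11.814, x_land=19.516, impact vy=-15.225
  bounce: vy ← 0.53·15.225 = 8.069
Arc 2: start y=0.000, vy=8.069 → t=1.645, apex=3.319, x_land=34.914, impact vy=-8.069
  bounce: vy ← 0.53·8.069 = 4.277
Arc 3: start y=0.000, vy=4.277 → t=0.872, apex=0.932, x_land=43.075, impact vy=-4.277
  bounce: vy ← 0.53·4.277 = 2.267
Arc 4: start y=0.000, vy=2.267 → t=0.462, apex=0.262, x_land=47.401, impact vy=-2.267
  bounce: vy ← 0.53·2.267 = 1.201

1 2.085 11.814 19.516
2 1.645 3.319 34.914
3 0.872 0.932 43.075
4 0.462 0.262 47.401
final: 47.401 1.201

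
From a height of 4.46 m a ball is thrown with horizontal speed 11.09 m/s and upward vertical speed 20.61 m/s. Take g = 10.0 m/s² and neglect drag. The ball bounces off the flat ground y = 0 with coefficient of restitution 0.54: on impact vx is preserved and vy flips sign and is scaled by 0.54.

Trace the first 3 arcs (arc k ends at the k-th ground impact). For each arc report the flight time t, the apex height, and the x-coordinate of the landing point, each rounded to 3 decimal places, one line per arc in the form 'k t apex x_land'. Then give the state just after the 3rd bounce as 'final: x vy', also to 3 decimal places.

Arc 1: start y=4.460, vy=20.610 → t=4.328, apex=25.699, x_land=47.999, impact vy=-22.671
  bounce: vy ← 0.54·22.671 = 12.242
Arc 2: start y=0.000, vy=12.242 → t=2.448, apex=7.494, x_land=75.152, impact vy=-12.242
  bounce: vy ← 0.54·12.242 = 6.611
Arc 3: start y=0.000, vy=6.611 → t=1.322, apex=2.185, x_land=89.815, impact vy=-6.611
  bounce: vy ← 0.54·6.611 = 3.570

1 4.328 25.699 47.999
2 2.448 7.494 75.152
3 1.322 2.185 89.815
final: 89.815 3.570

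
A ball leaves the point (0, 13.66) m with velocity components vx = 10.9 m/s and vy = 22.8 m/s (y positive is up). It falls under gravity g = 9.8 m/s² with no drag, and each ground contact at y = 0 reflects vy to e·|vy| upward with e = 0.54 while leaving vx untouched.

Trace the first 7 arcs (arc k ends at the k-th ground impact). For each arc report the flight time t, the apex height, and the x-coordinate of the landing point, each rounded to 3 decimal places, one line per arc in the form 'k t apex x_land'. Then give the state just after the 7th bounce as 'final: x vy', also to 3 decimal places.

1 5.190 40.182 56.573
2 3.093 11.717 90.284
3 1.670 3.417 108.488
4 0.902 0.996 118.318
5 0.487 0.291 123.626
6 0.263 0.085 126.493
7 0.142 0.025 128.040
final: 128.040 0.376

Arc 1: start y=13.660, vy=22.800 → t=5.190, apex=40.182, x_land=56.573, impact vy=-28.064
  bounce: vy ← 0.54·28.064 = 15.154
Arc 2: start y=0.000, vy=15.154 → t=3.093, apex=11.717, x_land=90.284, impact vy=-15.154
  bounce: vy ← 0.54·15.154 = 8.183
Arc 3: start y=0.000, vy=8.183 → t=1.670, apex=3.417, x_land=108.488, impact vy=-8.183
  bounce: vy ← 0.54·8.183 = 4.419
Arc 4: start y=0.000, vy=4.419 → t=0.902, apex=0.996, x_land=118.318, impact vy=-4.419
  bounce: vy ← 0.54·4.419 = 2.386
Arc 5: start y=0.000, vy=2.386 → t=0.487, apex=0.291, x_land=123.626, impact vy=-2.386
  bounce: vy ← 0.54·2.386 = 1.289
Arc 6: start y=0.000, vy=1.289 → t=0.263, apex=0.085, x_land=126.493, impact vy=-1.289
  bounce: vy ← 0.54·1.289 = 0.696
Arc 7: start y=0.000, vy=0.696 → t=0.142, apex=0.025, x_land=128.040, impact vy=-0.696
  bounce: vy ← 0.54·0.696 = 0.376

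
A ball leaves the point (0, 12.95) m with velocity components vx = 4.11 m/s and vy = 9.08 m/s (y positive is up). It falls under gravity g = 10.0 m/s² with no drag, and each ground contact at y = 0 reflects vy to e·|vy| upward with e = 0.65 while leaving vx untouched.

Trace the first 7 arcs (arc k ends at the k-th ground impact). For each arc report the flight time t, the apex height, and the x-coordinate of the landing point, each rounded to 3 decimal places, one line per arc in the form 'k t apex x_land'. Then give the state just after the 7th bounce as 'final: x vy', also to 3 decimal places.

Arc 1: start y=12.950, vy=9.080 → t=2.756, apex=17.072, x_land=11.326, impact vy=-18.478
  bounce: vy ← 0.65·18.478 = 12.011
Arc 2: start y=0.000, vy=12.011 → t=2.402, apex=7.213, x_land=21.199, impact vy=-12.011
  bounce: vy ← 0.65·12.011 = 7.807
Arc 3: start y=0.000, vy=7.807 → t=1.561, apex=3.048, x_land=27.617, impact vy=-7.807
  bounce: vy ← 0.65·7.807 = 5.075
Arc 4: start y=0.000, vy=5.075 → t=1.015, apex=1.288, x_land=31.788, impact vy=-5.075
  bounce: vy ← 0.65·5.075 = 3.298
Arc 5: start y=0.000, vy=3.298 → t=0.660, apex=0.544, x_land=34.499, impact vy=-3.298
  bounce: vy ← 0.65·3.298 = 2.144
Arc 6: start y=0.000, vy=2.144 → t=0.429, apex=0.230, x_land=36.262, impact vy=-2.144
  bounce: vy ← 0.65·2.144 = 1.394
Arc 7: start y=0.000, vy=1.394 → t=0.279, apex=0.097, x_land=37.407, impact vy=-1.394
  bounce: vy ← 0.65·1.394 = 0.906

1 2.756 17.072 11.326
2 2.402 7.213 21.199
3 1.561 3.048 27.617
4 1.015 1.288 31.788
5 0.660 0.544 34.499
6 0.429 0.230 36.262
7 0.279 0.097 37.407
final: 37.407 0.906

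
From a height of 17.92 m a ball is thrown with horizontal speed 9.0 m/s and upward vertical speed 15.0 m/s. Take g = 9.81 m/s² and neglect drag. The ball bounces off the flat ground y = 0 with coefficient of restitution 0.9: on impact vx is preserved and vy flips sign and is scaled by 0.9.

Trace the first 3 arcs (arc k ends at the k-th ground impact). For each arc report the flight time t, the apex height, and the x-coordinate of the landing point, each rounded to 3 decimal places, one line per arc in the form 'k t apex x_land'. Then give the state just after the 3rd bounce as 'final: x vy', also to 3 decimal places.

Arc 1: start y=17.920, vy=15.000 → t=3.977, apex=29.388, x_land=35.791, impact vy=-24.012
  bounce: vy ← 0.9·24.012 = 21.611
Arc 2: start y=0.000, vy=21.611 → t=4.406, apex=23.804, x_land=75.444, impact vy=-21.611
  bounce: vy ← 0.9·21.611 = 19.450
Arc 3: start y=0.000, vy=19.450 → t=3.965, apex=19.281, x_land=111.132, impact vy=-19.450
  bounce: vy ← 0.9·19.450 = 17.505

1 3.977 29.388 35.791
2 4.406 23.804 75.444
3 3.965 19.281 111.132
final: 111.132 17.505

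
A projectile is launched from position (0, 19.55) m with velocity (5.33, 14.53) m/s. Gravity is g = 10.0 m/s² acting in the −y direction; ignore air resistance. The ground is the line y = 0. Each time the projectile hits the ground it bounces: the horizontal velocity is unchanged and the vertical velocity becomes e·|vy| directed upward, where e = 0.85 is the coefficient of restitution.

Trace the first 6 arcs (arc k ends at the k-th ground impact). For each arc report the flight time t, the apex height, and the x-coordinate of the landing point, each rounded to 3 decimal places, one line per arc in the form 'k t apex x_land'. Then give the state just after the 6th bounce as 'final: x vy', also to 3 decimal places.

1 3.907 30.106 20.823
2 4.171 21.752 43.057
3 3.546 15.716 61.956
4 3.014 11.354 78.020
5 2.562 8.204 91.675
6 2.178 5.927 103.281
final: 103.281 9.255

Arc 1: start y=19.550, vy=14.530 → t=3.907, apex=30.106, x_land=20.823, impact vy=-24.538
  bounce: vy ← 0.85·24.538 = 20.857
Arc 2: start y=0.000, vy=20.857 → t=4.171, apex=21.752, x_land=43.057, impact vy=-20.857
  bounce: vy ← 0.85·20.857 = 17.729
Arc 3: start y=0.000, vy=17.729 → t=3.546, apex=15.716, x_land=61.956, impact vy=-17.729
  bounce: vy ← 0.85·17.729 = 15.069
Arc 4: start y=0.000, vy=15.069 → t=3.014, apex=11.354, x_land=78.020, impact vy=-15.069
  bounce: vy ← 0.85·15.069 = 12.809
Arc 5: start y=0.000, vy=12.809 → t=2.562, apex=8.204, x_land=91.675, impact vy=-12.809
  bounce: vy ← 0.85·12.809 = 10.888
Arc 6: start y=0.000, vy=10.888 → t=2.178, apex=5.927, x_land=103.281, impact vy=-10.888
  bounce: vy ← 0.85·10.888 = 9.255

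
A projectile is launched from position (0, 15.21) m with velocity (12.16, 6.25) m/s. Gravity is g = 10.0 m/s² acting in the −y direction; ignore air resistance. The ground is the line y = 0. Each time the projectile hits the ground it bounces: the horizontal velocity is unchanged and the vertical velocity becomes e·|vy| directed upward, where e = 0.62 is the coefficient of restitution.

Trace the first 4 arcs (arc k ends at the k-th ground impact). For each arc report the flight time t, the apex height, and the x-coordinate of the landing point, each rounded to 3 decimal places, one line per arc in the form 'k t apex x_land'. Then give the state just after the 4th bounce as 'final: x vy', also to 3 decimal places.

Arc 1: start y=15.210, vy=6.250 → t=2.478, apex=17.163, x_land=30.129, impact vy=-18.527
  bounce: vy ← 0.62·18.527 = 11.487
Arc 2: start y=0.000, vy=11.487 → t=2.297, apex=6.598, x_land=58.066, impact vy=-11.487
  bounce: vy ← 0.62·11.487 = 7.122
Arc 3: start y=0.000, vy=7.122 → t=1.424, apex=2.536, x_land=75.386, impact vy=-7.122
  bounce: vy ← 0.62·7.122 = 4.416
Arc 4: start y=0.000, vy=4.416 → t=0.883, apex=0.975, x_land=86.125, impact vy=-4.416
  bounce: vy ← 0.62·4.416 = 2.738

1 2.478 17.163 30.129
2 2.297 6.598 58.066
3 1.424 2.536 75.386
4 0.883 0.975 86.125
final: 86.125 2.738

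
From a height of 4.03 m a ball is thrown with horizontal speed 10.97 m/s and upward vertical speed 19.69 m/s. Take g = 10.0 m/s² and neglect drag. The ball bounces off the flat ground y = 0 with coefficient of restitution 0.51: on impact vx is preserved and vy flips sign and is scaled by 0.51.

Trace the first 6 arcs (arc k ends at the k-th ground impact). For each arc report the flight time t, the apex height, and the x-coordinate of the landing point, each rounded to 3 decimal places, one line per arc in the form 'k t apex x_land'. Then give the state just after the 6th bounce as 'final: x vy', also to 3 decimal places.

1 4.133 23.415 45.339
2 2.207 6.090 69.553
3 1.126 1.584 81.902
4 0.574 0.412 88.200
5 0.293 0.107 91.412
6 0.149 0.028 93.051
final: 93.051 0.381

Arc 1: start y=4.030, vy=19.690 → t=4.133, apex=23.415, x_land=45.339, impact vy=-21.640
  bounce: vy ← 0.51·21.640 = 11.036
Arc 2: start y=0.000, vy=11.036 → t=2.207, apex=6.090, x_land=69.553, impact vy=-11.036
  bounce: vy ← 0.51·11.036 = 5.629
Arc 3: start y=0.000, vy=5.629 → t=1.126, apex=1.584, x_land=81.902, impact vy=-5.629
  bounce: vy ← 0.51·5.629 = 2.871
Arc 4: start y=0.000, vy=2.871 → t=0.574, apex=0.412, x_land=88.200, impact vy=-2.871
  bounce: vy ← 0.51·2.871 = 1.464
Arc 5: start y=0.000, vy=1.464 → t=0.293, apex=0.107, x_land=91.412, impact vy=-1.464
  bounce: vy ← 0.51·1.464 = 0.747
Arc 6: start y=0.000, vy=0.747 → t=0.149, apex=0.028, x_land=93.051, impact vy=-0.747
  bounce: vy ← 0.51·0.747 = 0.381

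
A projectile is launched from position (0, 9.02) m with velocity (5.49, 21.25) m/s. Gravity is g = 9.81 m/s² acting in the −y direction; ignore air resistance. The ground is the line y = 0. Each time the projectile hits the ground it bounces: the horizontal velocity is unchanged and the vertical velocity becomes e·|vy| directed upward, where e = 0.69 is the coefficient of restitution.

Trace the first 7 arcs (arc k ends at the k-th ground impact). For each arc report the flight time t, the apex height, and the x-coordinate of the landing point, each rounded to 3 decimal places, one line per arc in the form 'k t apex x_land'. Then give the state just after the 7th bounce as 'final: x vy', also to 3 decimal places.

Arc 1: start y=9.020, vy=21.250 → t=4.722, apex=32.035, x_land=25.923, impact vy=-25.071
  bounce: vy ← 0.69·25.071 = 17.299
Arc 2: start y=0.000, vy=17.299 → t=3.527, apex=15.252, x_land=45.284, impact vy=-17.299
  bounce: vy ← 0.69·17.299 = 11.936
Arc 3: start y=0.000, vy=11.936 → t=2.433, apex=7.262, x_land=58.644, impact vy=-11.936
  bounce: vy ← 0.69·11.936 = 8.236
Arc 4: start y=0.000, vy=8.236 → t=1.679, apex=3.457, x_land=67.862, impact vy=-8.236
  bounce: vy ← 0.69·8.236 = 5.683
Arc 5: start y=0.000, vy=5.683 → t=1.159, apex=1.646, x_land=74.223, impact vy=-5.683
  bounce: vy ← 0.69·5.683 = 3.921
Arc 6: start y=0.000, vy=3.921 → t=0.799, apex=0.784, x_land=78.612, impact vy=-3.921
  bounce: vy ← 0.69·3.921 = 2.706
Arc 7: start y=0.000, vy=2.706 → t=0.552, apex=0.373, x_land=81.640, impact vy=-2.706
  bounce: vy ← 0.69·2.706 = 1.867

1 4.722 32.035 25.923
2 3.527 15.252 45.284
3 2.433 7.262 58.644
4 1.679 3.457 67.862
5 1.159 1.646 74.223
6 0.799 0.784 78.612
7 0.552 0.373 81.640
final: 81.640 1.867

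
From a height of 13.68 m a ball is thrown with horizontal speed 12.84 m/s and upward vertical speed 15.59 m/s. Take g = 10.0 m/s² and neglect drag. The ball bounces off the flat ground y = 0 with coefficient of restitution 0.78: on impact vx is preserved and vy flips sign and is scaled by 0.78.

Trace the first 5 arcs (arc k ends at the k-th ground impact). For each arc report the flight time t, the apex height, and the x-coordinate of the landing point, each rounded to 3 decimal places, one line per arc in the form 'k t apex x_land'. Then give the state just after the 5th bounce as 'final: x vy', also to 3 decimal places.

1 3.832 25.832 49.203
2 3.546 15.716 94.732
3 2.766 9.562 130.244
4 2.157 5.817 157.944
5 1.683 3.539 179.550
final: 179.550 6.563

Arc 1: start y=13.680, vy=15.590 → t=3.832, apex=25.832, x_land=49.203, impact vy=-22.730
  bounce: vy ← 0.78·22.730 = 17.729
Arc 2: start y=0.000, vy=17.729 → t=3.546, apex=15.716, x_land=94.732, impact vy=-17.729
  bounce: vy ← 0.78·17.729 = 13.829
Arc 3: start y=0.000, vy=13.829 → t=2.766, apex=9.562, x_land=130.244, impact vy=-13.829
  bounce: vy ← 0.78·13.829 = 10.787
Arc 4: start y=0.000, vy=10.787 → t=2.157, apex=5.817, x_land=157.944, impact vy=-10.787
  bounce: vy ← 0.78·10.787 = 8.413
Arc 5: start y=0.000, vy=8.413 → t=1.683, apex=3.539, x_land=179.550, impact vy=-8.413
  bounce: vy ← 0.78·8.413 = 6.563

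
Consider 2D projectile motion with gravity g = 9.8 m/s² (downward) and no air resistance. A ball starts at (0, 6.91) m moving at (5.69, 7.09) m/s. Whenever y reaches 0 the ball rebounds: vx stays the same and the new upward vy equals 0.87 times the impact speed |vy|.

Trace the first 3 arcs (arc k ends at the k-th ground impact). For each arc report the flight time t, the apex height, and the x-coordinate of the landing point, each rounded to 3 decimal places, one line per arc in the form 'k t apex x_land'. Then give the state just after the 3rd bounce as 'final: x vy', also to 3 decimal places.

Arc 1: start y=6.910, vy=7.090 → t=2.114, apex=9.475, x_land=12.029, impact vy=-13.627
  bounce: vy ← 0.87·13.627 = 11.856
Arc 2: start y=0.000, vy=11.856 → t=2.420, apex=7.171, x_land=25.796, impact vy=-11.856
  bounce: vy ← 0.87·11.856 = 10.315
Arc 3: start y=0.000, vy=10.315 → t=2.105, apex=5.428, x_land=37.773, impact vy=-10.315
  bounce: vy ← 0.87·10.315 = 8.974

1 2.114 9.475 12.029
2 2.420 7.171 25.796
3 2.105 5.428 37.773
final: 37.773 8.974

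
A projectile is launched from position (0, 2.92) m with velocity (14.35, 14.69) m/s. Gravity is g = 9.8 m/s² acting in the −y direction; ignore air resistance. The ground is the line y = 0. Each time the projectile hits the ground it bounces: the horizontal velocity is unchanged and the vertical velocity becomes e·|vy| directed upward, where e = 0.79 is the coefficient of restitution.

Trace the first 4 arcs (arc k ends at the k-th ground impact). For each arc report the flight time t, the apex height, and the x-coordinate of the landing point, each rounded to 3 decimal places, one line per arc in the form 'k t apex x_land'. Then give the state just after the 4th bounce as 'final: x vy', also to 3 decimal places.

Arc 1: start y=2.920, vy=14.690 → t=3.185, apex=13.930, x_land=45.706, impact vy=-16.524
  bounce: vy ← 0.79·16.524 = 13.054
Arc 2: start y=0.000, vy=13.054 → t=2.664, apex=8.694, x_land=83.934, impact vy=-13.054
  bounce: vy ← 0.79·13.054 = 10.312
Arc 3: start y=0.000, vy=10.312 → t=2.105, apex=5.426, x_land=114.134, impact vy=-10.312
  bounce: vy ← 0.79·10.312 = 8.147
Arc 4: start y=0.000, vy=8.147 → t=1.663, apex=3.386, x_land=137.993, impact vy=-8.147
  bounce: vy ← 0.79·8.147 = 6.436

1 3.185 13.930 45.706
2 2.664 8.694 83.934
3 2.105 5.426 114.134
4 1.663 3.386 137.993
final: 137.993 6.436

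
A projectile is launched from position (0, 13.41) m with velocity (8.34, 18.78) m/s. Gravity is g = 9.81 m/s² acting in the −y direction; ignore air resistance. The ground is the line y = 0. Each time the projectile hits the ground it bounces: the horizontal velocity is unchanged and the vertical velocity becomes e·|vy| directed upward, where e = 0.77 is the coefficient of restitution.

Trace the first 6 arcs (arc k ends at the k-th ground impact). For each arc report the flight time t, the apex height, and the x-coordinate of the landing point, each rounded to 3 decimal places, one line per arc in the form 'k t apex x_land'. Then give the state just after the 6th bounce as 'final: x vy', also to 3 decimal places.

Arc 1: start y=13.410, vy=18.780 → t=4.444, apex=31.386, x_land=37.063, impact vy=-24.815
  bounce: vy ← 0.77·24.815 = 19.108
Arc 2: start y=0.000, vy=19.108 → t=3.896, apex=18.609, x_land=69.551, impact vy=-19.108
  bounce: vy ← 0.77·19.108 = 14.713
Arc 3: start y=0.000, vy=14.713 → t=3.000, apex=11.033, x_land=94.568, impact vy=-14.713
  bounce: vy ← 0.77·14.713 = 11.329
Arc 4: start y=0.000, vy=11.329 → t=2.310, apex=6.542, x_land=113.831, impact vy=-11.329
  bounce: vy ← 0.77·11.329 = 8.723
Arc 5: start y=0.000, vy=8.723 → t=1.778, apex=3.878, x_land=128.663, impact vy=-8.723
  bounce: vy ← 0.77·8.723 = 6.717
Arc 6: start y=0.000, vy=6.717 → t=1.369, apex=2.300, x_land=140.084, impact vy=-6.717
  bounce: vy ← 0.77·6.717 = 5.172

1 4.444 31.386 37.063
2 3.896 18.609 69.551
3 3.000 11.033 94.568
4 2.310 6.542 113.831
5 1.778 3.878 128.663
6 1.369 2.300 140.084
final: 140.084 5.172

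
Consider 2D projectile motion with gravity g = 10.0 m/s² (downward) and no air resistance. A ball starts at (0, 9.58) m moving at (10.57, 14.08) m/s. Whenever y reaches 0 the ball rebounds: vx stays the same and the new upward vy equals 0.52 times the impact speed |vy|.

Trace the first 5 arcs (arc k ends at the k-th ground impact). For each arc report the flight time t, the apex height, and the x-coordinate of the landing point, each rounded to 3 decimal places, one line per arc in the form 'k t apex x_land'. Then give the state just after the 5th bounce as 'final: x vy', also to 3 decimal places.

1 3.382 19.492 35.753
2 2.053 5.271 57.457
3 1.068 1.425 68.744
4 0.555 0.385 74.613
5 0.289 0.104 77.665
final: 77.665 0.751

Arc 1: start y=9.580, vy=14.080 → t=3.382, apex=19.492, x_land=35.753, impact vy=-19.745
  bounce: vy ← 0.52·19.745 = 10.267
Arc 2: start y=0.000, vy=10.267 → t=2.053, apex=5.271, x_land=57.457, impact vy=-10.267
  bounce: vy ← 0.52·10.267 = 5.339
Arc 3: start y=0.000, vy=5.339 → t=1.068, apex=1.425, x_land=68.744, impact vy=-5.339
  bounce: vy ← 0.52·5.339 = 2.776
Arc 4: start y=0.000, vy=2.776 → t=0.555, apex=0.385, x_land=74.613, impact vy=-2.776
  bounce: vy ← 0.52·2.776 = 1.444
Arc 5: start y=0.000, vy=1.444 → t=0.289, apex=0.104, x_land=77.665, impact vy=-1.444
  bounce: vy ← 0.52·1.444 = 0.751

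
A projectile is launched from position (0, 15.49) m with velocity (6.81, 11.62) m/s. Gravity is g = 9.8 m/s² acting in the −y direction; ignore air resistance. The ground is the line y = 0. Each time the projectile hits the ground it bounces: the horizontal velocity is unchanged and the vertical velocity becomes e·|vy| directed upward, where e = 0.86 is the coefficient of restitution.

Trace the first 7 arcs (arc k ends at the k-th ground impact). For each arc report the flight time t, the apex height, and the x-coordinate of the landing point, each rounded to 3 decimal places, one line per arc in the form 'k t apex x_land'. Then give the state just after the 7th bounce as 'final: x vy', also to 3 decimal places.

Arc 1: start y=15.490, vy=11.620 → t=3.323, apex=22.379, x_land=22.628, impact vy=-20.943
  bounce: vy ← 0.86·20.943 = 18.011
Arc 2: start y=0.000, vy=18.011 → t=3.676, apex=16.552, x_land=47.660, impact vy=-18.011
  bounce: vy ← 0.86·18.011 = 15.490
Arc 3: start y=0.000, vy=15.490 → t=3.161, apex=12.241, x_land=69.188, impact vy=-15.490
  bounce: vy ← 0.86·15.490 = 13.321
Arc 4: start y=0.000, vy=13.321 → t=2.719, apex=9.054, x_land=87.702, impact vy=-13.321
  bounce: vy ← 0.86·13.321 = 11.456
Arc 5: start y=0.000, vy=11.456 → t=2.338, apex=6.696, x_land=103.624, impact vy=-11.456
  bounce: vy ← 0.86·11.456 = 9.852
Arc 6: start y=0.000, vy=9.852 → t=2.011, apex=4.953, x_land=117.316, impact vy=-9.852
  bounce: vy ← 0.86·9.852 = 8.473
Arc 7: start y=0.000, vy=8.473 → t=1.729, apex=3.663, x_land=129.092, impact vy=-8.473
  bounce: vy ← 0.86·8.473 = 7.287

1 3.323 22.379 22.628
2 3.676 16.552 47.660
3 3.161 12.241 69.188
4 2.719 9.054 87.702
5 2.338 6.696 103.624
6 2.011 4.953 117.316
7 1.729 3.663 129.092
final: 129.092 7.287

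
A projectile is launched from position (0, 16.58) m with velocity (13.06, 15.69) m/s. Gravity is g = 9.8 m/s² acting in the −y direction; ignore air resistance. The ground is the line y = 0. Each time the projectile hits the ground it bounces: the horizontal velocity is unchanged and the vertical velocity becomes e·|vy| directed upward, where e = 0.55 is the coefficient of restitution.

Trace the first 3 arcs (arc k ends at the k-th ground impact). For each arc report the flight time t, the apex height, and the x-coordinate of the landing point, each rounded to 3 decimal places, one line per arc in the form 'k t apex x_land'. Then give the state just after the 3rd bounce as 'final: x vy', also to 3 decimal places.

1 4.040 29.140 52.758
2 2.682 8.815 87.791
3 1.475 2.666 107.060
final: 107.060 3.976

Arc 1: start y=16.580, vy=15.690 → t=4.040, apex=29.140, x_land=52.758, impact vy=-23.899
  bounce: vy ← 0.55·23.899 = 13.144
Arc 2: start y=0.000, vy=13.144 → t=2.682, apex=8.815, x_land=87.791, impact vy=-13.144
  bounce: vy ← 0.55·13.144 = 7.229
Arc 3: start y=0.000, vy=7.229 → t=1.475, apex=2.666, x_land=107.060, impact vy=-7.229
  bounce: vy ← 0.55·7.229 = 3.976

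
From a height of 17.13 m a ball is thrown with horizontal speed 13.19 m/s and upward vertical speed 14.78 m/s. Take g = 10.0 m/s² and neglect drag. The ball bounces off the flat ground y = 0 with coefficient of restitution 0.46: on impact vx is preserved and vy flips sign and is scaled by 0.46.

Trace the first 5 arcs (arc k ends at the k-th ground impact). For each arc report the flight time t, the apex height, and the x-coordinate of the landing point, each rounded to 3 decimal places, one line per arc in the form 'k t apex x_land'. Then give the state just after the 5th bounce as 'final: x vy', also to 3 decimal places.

1 3.847 28.052 50.737
2 2.179 5.936 79.480
3 1.002 1.256 92.702
4 0.461 0.266 98.784
5 0.212 0.056 101.582
final: 101.582 0.488

Arc 1: start y=17.130, vy=14.780 → t=3.847, apex=28.052, x_land=50.737, impact vy=-23.686
  bounce: vy ← 0.46·23.686 = 10.896
Arc 2: start y=0.000, vy=10.896 → t=2.179, apex=5.936, x_land=79.480, impact vy=-10.896
  bounce: vy ← 0.46·10.896 = 5.012
Arc 3: start y=0.000, vy=5.012 → t=1.002, apex=1.256, x_land=92.702, impact vy=-5.012
  bounce: vy ← 0.46·5.012 = 2.306
Arc 4: start y=0.000, vy=2.306 → t=0.461, apex=0.266, x_land=98.784, impact vy=-2.306
  bounce: vy ← 0.46·2.306 = 1.061
Arc 5: start y=0.000, vy=1.061 → t=0.212, apex=0.056, x_land=101.582, impact vy=-1.061
  bounce: vy ← 0.46·1.061 = 0.488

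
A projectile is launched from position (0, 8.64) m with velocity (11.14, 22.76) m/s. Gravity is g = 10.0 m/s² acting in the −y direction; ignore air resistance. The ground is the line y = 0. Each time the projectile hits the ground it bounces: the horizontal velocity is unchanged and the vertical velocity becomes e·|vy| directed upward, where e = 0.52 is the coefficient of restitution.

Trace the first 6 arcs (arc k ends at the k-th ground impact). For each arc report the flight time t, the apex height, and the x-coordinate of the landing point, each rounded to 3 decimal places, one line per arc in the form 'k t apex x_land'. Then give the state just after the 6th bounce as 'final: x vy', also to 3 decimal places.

Arc 1: start y=8.640, vy=22.760 → t=4.904, apex=34.541, x_land=54.634, impact vy=-26.283
  bounce: vy ← 0.52·26.283 = 13.667
Arc 2: start y=0.000, vy=13.667 → t=2.733, apex=9.340, x_land=85.085, impact vy=-13.667
  bounce: vy ← 0.52·13.667 = 7.107
Arc 3: start y=0.000, vy=7.107 → t=1.421, apex=2.525, x_land=100.920, impact vy=-7.107
  bounce: vy ← 0.52·7.107 = 3.696
Arc 4: start y=0.000, vy=3.696 → t=0.739, apex=0.683, x_land=109.154, impact vy=-3.696
  bounce: vy ← 0.52·3.696 = 1.922
Arc 5: start y=0.000, vy=1.922 → t=0.384, apex=0.185, x_land=113.435, impact vy=-1.922
  bounce: vy ← 0.52·1.922 = 0.999
Arc 6: start y=0.000, vy=0.999 → t=0.200, apex=0.050, x_land=115.662, impact vy=-0.999
  bounce: vy ← 0.52·0.999 = 0.520

1 4.904 34.541 54.634
2 2.733 9.340 85.085
3 1.421 2.525 100.920
4 0.739 0.683 109.154
5 0.384 0.185 113.435
6 0.200 0.050 115.662
final: 115.662 0.520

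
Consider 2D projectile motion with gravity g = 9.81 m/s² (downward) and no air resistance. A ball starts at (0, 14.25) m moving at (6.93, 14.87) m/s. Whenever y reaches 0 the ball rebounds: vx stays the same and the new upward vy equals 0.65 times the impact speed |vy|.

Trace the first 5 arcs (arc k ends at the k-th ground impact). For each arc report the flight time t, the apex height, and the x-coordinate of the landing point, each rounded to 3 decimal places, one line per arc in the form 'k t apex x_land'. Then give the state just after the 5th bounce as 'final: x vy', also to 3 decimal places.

1 3.797 25.520 26.312
2 2.965 10.782 46.861
3 1.927 4.555 60.218
4 1.253 1.925 68.900
5 0.814 0.813 74.543
final: 74.543 2.596

Arc 1: start y=14.250, vy=14.870 → t=3.797, apex=25.520, x_land=26.312, impact vy=-22.376
  bounce: vy ← 0.65·22.376 = 14.545
Arc 2: start y=0.000, vy=14.545 → t=2.965, apex=10.782, x_land=46.861, impact vy=-14.545
  bounce: vy ← 0.65·14.545 = 9.454
Arc 3: start y=0.000, vy=9.454 → t=1.927, apex=4.555, x_land=60.218, impact vy=-9.454
  bounce: vy ← 0.65·9.454 = 6.145
Arc 4: start y=0.000, vy=6.145 → t=1.253, apex=1.925, x_land=68.900, impact vy=-6.145
  bounce: vy ← 0.65·6.145 = 3.994
Arc 5: start y=0.000, vy=3.994 → t=0.814, apex=0.813, x_land=74.543, impact vy=-3.994
  bounce: vy ← 0.65·3.994 = 2.596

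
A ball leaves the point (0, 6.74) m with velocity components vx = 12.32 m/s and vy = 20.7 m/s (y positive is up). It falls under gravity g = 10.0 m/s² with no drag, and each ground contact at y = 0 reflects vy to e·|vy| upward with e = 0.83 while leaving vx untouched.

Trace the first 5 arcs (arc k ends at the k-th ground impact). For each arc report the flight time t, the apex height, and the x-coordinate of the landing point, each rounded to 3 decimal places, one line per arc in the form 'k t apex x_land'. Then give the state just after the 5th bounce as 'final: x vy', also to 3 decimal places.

1 4.443 28.164 54.742
2 3.940 19.403 103.281
3 3.270 13.366 143.567
4 2.714 9.208 177.006
5 2.253 6.343 204.759
final: 204.759 9.349

Arc 1: start y=6.740, vy=20.700 → t=4.443, apex=28.164, x_land=54.742, impact vy=-23.734
  bounce: vy ← 0.83·23.734 = 19.699
Arc 2: start y=0.000, vy=19.699 → t=3.940, apex=19.403, x_land=103.281, impact vy=-19.699
  bounce: vy ← 0.83·19.699 = 16.350
Arc 3: start y=0.000, vy=16.350 → t=3.270, apex=13.366, x_land=143.567, impact vy=-16.350
  bounce: vy ← 0.83·16.350 = 13.571
Arc 4: start y=0.000, vy=13.571 → t=2.714, apex=9.208, x_land=177.006, impact vy=-13.571
  bounce: vy ← 0.83·13.571 = 11.264
Arc 5: start y=0.000, vy=11.264 → t=2.253, apex=6.343, x_land=204.759, impact vy=-11.264
  bounce: vy ← 0.83·11.264 = 9.349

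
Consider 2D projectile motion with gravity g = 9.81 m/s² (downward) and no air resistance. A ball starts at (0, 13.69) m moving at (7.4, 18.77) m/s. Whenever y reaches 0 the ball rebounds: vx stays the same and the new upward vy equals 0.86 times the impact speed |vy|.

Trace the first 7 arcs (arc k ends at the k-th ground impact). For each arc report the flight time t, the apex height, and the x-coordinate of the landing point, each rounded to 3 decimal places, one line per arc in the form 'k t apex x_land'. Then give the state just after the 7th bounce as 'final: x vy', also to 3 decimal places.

1 4.453 31.647 32.955
2 4.369 23.406 65.285
3 3.757 17.311 93.089
4 3.231 12.803 117.000
5 2.779 9.469 137.564
6 2.390 7.003 155.249
7 2.055 5.180 170.458
final: 170.458 8.670

Arc 1: start y=13.690, vy=18.770 → t=4.453, apex=31.647, x_land=32.955, impact vy=-24.918
  bounce: vy ← 0.86·24.918 = 21.430
Arc 2: start y=0.000, vy=21.430 → t=4.369, apex=23.406, x_land=65.285, impact vy=-21.430
  bounce: vy ← 0.86·21.430 = 18.429
Arc 3: start y=0.000, vy=18.429 → t=3.757, apex=17.311, x_land=93.089, impact vy=-18.429
  bounce: vy ← 0.86·18.429 = 15.849
Arc 4: start y=0.000, vy=15.849 → t=3.231, apex=12.803, x_land=117.000, impact vy=-15.849
  bounce: vy ← 0.86·15.849 = 13.630
Arc 5: start y=0.000, vy=13.630 → t=2.779, apex=9.469, x_land=137.564, impact vy=-13.630
  bounce: vy ← 0.86·13.630 = 11.722
Arc 6: start y=0.000, vy=11.722 → t=2.390, apex=7.003, x_land=155.249, impact vy=-11.722
  bounce: vy ← 0.86·11.722 = 10.081
Arc 7: start y=0.000, vy=10.081 → t=2.055, apex=5.180, x_land=170.458, impact vy=-10.081
  bounce: vy ← 0.86·10.081 = 8.670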